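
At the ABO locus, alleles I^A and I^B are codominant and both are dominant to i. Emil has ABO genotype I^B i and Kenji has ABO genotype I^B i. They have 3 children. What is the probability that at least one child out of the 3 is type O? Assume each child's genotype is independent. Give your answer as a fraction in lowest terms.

ABO cross I^B i × I^B i → 1/4 O, 3/4 B.
So P(type O) = 1/4 per child.
P(none) = (3/4)^3 = 27/64; P(at least one) = 1 − 27/64 = 37/64.

37/64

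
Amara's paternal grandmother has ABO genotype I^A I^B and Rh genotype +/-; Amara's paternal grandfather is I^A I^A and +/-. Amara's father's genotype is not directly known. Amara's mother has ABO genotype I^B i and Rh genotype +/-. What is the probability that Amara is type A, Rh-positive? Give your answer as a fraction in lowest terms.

Amara's father's ABO genotype from I^A I^B × I^A I^A: 1/2 I^A I^A, 1/2 I^A I^B.
Crossing each possibility with the mother I^B i and summing P(type A): 1/2·1/2 + 1/2·1/4 = 3/8.
Similarly for Rh via the father's Rh distribution: P(Rh+) = 3/4.
Independent loci: 3/8 × 3/4 = 9/32.

9/32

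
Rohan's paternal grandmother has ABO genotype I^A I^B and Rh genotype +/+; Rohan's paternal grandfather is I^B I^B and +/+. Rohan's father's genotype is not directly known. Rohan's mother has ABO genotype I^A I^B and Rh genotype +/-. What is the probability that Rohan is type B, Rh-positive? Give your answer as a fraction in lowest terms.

3/8

Rohan's father's ABO genotype from I^A I^B × I^B I^B: 1/2 I^A I^B, 1/2 I^B I^B.
Crossing each possibility with the mother I^A I^B and summing P(type B): 1/2·1/4 + 1/2·1/2 = 3/8.
Similarly for Rh via the father's Rh distribution: P(Rh+) = 1.
Independent loci: 3/8 × 1 = 3/8.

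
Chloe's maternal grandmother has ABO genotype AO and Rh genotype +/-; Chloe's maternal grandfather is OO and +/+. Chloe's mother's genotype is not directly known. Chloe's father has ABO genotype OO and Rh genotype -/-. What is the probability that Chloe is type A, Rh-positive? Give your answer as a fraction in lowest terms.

3/16

Chloe's mother's ABO genotype from AO × OO: 1/2 AO, 1/2 OO.
Crossing each possibility with the father OO and summing P(type A): 1/2·1/2 + 1/2·0 = 1/4.
Similarly for Rh via the mother's Rh distribution: P(Rh+) = 3/4.
Independent loci: 1/4 × 3/4 = 3/16.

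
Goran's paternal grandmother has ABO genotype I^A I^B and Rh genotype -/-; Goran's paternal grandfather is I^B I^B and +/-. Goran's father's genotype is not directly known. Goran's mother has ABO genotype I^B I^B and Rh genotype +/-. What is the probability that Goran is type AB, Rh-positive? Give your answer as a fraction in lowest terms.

Goran's father's ABO genotype from I^A I^B × I^B I^B: 1/2 I^A I^B, 1/2 I^B I^B.
Crossing each possibility with the mother I^B I^B and summing P(type AB): 1/2·1/2 + 1/2·0 = 1/4.
Similarly for Rh via the father's Rh distribution: P(Rh+) = 5/8.
Independent loci: 1/4 × 5/8 = 5/32.

5/32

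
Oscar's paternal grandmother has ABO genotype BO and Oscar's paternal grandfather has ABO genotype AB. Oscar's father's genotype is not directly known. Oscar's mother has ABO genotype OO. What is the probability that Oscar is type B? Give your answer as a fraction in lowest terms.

Oscar's father's ABO genotype from BO × AB: 1/4 AB, 1/4 AO, 1/4 BB, 1/4 BO.
Crossing each possibility with the mother OO and summing P(type B): 1/4·1/2 + 1/4·0 + 1/4·1 + 1/4·1/2 = 1/2.

1/2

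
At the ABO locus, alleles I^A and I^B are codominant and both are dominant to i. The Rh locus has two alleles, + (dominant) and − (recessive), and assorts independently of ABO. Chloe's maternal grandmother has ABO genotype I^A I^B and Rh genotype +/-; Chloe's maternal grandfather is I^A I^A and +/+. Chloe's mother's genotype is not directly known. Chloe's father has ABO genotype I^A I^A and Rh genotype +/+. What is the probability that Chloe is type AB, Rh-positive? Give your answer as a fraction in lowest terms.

Chloe's mother's ABO genotype from I^A I^B × I^A I^A: 1/2 I^A I^A, 1/2 I^A I^B.
Crossing each possibility with the father I^A I^A and summing P(type AB): 1/2·0 + 1/2·1/2 = 1/4.
Similarly for Rh via the mother's Rh distribution: P(Rh+) = 1.
Independent loci: 1/4 × 1 = 1/4.

1/4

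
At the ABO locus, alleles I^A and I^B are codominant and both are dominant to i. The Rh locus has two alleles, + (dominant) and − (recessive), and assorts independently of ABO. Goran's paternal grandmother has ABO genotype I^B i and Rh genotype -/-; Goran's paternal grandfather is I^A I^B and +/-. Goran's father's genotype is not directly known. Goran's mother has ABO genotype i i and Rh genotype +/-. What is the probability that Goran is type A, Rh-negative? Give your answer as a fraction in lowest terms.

3/32

Goran's father's ABO genotype from I^B i × I^A I^B: 1/4 I^A I^B, 1/4 I^A i, 1/4 I^B I^B, 1/4 I^B i.
Crossing each possibility with the mother i i and summing P(type A): 1/4·1/2 + 1/4·1/2 + 1/4·0 + 1/4·0 = 1/4.
Similarly for Rh via the father's Rh distribution: P(Rh-) = 3/8.
Independent loci: 1/4 × 3/8 = 3/32.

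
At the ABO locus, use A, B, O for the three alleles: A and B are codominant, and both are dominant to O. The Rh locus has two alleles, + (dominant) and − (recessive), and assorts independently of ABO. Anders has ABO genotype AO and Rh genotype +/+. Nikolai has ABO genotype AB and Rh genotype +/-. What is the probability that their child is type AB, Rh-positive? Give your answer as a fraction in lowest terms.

1/4

ABO cross AO × AB → offspring phenotypes: 1/2 A, 1/4 B, 1/4 AB.
Rh cross +/+ × +/- → 1 Rh+.
Independent loci: P(type AB, Rh-positive) = 1/4 × 1 = 1/4.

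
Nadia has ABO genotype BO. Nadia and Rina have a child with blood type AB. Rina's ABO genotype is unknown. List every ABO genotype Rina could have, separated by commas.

AA, AB, AO

For each candidate genotype of Rina, check whether crossing it with BO can produce every observed child phenotype.
  AA → possible child types {A, AB} ✓
  AB → possible child types {A, B, AB} ✓
  AO → possible child types {O, A, B, AB} ✓
  BB → possible child types {B} ✗
  BO → possible child types {O, B} ✗
  OO → possible child types {O, B} ✗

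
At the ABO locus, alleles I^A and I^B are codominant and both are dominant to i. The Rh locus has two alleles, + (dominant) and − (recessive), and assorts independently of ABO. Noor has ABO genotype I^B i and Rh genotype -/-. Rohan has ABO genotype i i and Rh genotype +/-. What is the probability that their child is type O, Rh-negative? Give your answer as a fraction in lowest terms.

ABO cross I^B i × i i → offspring phenotypes: 1/2 O, 1/2 B.
Rh cross -/- × +/- → 1/2 Rh+, 1/2 Rh-.
Independent loci: P(type O, Rh-negative) = 1/2 × 1/2 = 1/4.

1/4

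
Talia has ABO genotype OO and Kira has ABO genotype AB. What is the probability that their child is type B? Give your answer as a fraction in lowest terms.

1/2

ABO cross OO × AB → offspring phenotypes: 1/2 A, 1/2 B.
So P(type B) = 1/2.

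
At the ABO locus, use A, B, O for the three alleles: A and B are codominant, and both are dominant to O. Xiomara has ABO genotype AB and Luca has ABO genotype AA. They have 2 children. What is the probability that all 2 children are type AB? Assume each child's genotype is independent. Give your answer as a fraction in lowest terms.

1/4

ABO cross AB × AA → 1/2 A, 1/2 AB.
So P(type AB) = 1/2 per child.
All 2 independent: (1/2)^2 = 1/4.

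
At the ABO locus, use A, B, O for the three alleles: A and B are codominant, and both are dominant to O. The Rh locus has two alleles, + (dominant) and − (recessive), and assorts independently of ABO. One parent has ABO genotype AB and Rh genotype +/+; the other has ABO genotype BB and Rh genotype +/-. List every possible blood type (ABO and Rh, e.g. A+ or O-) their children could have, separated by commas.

B+, AB+

Gametes from AB × BB give offspring ABO genotypes AB, BB, i.e. phenotypes B, AB.
Rh cross +/+ × +/- → phenotypes Rh+.
Combining independently: B+, AB+.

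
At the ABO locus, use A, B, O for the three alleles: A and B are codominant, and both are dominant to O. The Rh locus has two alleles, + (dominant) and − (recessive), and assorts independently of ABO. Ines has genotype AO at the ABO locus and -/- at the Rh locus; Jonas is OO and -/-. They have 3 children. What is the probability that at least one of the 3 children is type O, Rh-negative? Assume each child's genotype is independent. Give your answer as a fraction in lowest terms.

ABO cross AO × OO → 1/2 O, 1/2 A.
Rh cross -/- × -/- → 1 Rh-; so P(type O, Rh-negative) = 1/2 × 1 = 1/2 per child.
P(none) = (1/2)^3 = 1/8; P(at least one) = 1 − 1/8 = 7/8.

7/8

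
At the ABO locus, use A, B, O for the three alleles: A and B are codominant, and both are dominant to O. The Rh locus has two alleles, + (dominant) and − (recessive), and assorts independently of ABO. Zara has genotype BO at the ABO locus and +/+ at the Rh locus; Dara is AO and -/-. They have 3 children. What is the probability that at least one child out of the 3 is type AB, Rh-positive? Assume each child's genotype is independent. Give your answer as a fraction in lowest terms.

ABO cross BO × AO → 1/4 O, 1/4 A, 1/4 B, 1/4 AB.
Rh cross +/+ × -/- → 1 Rh+; so P(type AB, Rh-positive) = 1/4 × 1 = 1/4 per child.
P(none) = (3/4)^3 = 27/64; P(at least one) = 1 − 27/64 = 37/64.

37/64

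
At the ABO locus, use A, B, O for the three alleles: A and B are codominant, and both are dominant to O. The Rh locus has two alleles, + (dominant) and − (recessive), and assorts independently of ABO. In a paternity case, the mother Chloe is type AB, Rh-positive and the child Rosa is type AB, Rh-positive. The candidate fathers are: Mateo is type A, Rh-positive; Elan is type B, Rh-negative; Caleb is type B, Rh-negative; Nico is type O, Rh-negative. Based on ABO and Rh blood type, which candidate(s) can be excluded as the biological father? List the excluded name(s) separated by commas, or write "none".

A candidate is excluded only if no genotype consistent with his phenotype could produce a type AB, Rh-positive child with a type AB, Rh-positive mother.
Nico (type O, Rh-): no genotype consistent with that phenotype can produce a type-AB Rh+ child with a type-AB mother.

Nico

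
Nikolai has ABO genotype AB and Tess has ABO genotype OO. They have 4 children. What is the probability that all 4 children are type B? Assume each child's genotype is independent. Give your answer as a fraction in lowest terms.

ABO cross AB × OO → 1/2 A, 1/2 B.
So P(type B) = 1/2 per child.
All 4 independent: (1/2)^4 = 1/16.

1/16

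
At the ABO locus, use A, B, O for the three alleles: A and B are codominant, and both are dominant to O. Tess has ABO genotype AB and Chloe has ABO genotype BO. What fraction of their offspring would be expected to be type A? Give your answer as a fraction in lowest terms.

ABO cross AB × BO → offspring phenotypes: 1/4 A, 1/2 B, 1/4 AB.
So P(type A) = 1/4.

1/4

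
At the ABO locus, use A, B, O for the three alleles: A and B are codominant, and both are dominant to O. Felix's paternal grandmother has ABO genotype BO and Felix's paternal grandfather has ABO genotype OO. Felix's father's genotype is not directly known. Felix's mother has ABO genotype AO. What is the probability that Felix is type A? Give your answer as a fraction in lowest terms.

Felix's father's ABO genotype from BO × OO: 1/2 BO, 1/2 OO.
Crossing each possibility with the mother AO and summing P(type A): 1/2·1/4 + 1/2·1/2 = 3/8.

3/8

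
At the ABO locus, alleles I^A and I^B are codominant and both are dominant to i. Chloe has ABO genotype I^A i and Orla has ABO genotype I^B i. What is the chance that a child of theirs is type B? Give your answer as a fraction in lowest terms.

1/4

ABO cross I^A i × I^B i → offspring phenotypes: 1/4 O, 1/4 A, 1/4 B, 1/4 AB.
So P(type B) = 1/4.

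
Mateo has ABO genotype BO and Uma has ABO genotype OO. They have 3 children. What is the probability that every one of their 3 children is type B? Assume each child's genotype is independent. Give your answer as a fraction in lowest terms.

ABO cross BO × OO → 1/2 O, 1/2 B.
So P(type B) = 1/2 per child.
All 3 independent: (1/2)^3 = 1/8.

1/8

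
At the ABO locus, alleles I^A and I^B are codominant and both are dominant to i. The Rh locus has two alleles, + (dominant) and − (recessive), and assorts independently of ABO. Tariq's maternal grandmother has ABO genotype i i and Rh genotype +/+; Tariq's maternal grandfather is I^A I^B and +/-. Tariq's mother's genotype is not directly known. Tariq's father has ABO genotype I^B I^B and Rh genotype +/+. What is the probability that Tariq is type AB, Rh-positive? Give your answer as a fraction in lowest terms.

Tariq's mother's ABO genotype from i i × I^A I^B: 1/2 I^A i, 1/2 I^B i.
Crossing each possibility with the father I^B I^B and summing P(type AB): 1/2·1/2 + 1/2·0 = 1/4.
Similarly for Rh via the mother's Rh distribution: P(Rh+) = 1.
Independent loci: 1/4 × 1 = 1/4.

1/4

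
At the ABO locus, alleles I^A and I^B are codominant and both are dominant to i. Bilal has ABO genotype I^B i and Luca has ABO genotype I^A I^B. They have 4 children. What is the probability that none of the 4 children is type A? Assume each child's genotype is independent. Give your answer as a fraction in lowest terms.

81/256

ABO cross I^B i × I^A I^B → 1/4 A, 1/2 B, 1/4 AB.
So P(type A) = 1/4 per child.
P(not type A) = 3/4 for one child; (3/4)^4 = 81/256.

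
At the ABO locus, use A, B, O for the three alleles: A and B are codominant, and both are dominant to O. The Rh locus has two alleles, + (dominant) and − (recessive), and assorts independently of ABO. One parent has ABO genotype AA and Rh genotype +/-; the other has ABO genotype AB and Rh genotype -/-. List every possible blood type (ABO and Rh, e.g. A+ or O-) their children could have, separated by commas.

Gametes from AA × AB give offspring ABO genotypes AA, AB, i.e. phenotypes A, AB.
Rh cross +/- × -/- → phenotypes Rh+, Rh-.
Combining independently: A+, A-, AB+, AB-.

A+, A-, AB+, AB-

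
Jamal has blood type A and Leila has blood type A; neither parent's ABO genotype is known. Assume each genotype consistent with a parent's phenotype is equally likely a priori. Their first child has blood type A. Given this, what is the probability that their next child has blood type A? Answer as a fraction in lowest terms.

Possible genotypes: Jamal ∈ {I^A I^A, I^A i}; Leila ∈ {I^A I^A, I^A i}.
Weight each parental genotype pair by prior × P(type-A child):
  I^A I^A × I^A I^A: posterior weight 4/15; P(next child type A) = 1.
  I^A I^A × I^A i: posterior weight 4/15; P(next child type A) = 1.
  I^A i × I^A I^A: posterior weight 4/15; P(next child type A) = 1.
  I^A i × I^A i: posterior weight 1/5; P(next child type A) = 3/4.
Weighted sum = 19/20.

19/20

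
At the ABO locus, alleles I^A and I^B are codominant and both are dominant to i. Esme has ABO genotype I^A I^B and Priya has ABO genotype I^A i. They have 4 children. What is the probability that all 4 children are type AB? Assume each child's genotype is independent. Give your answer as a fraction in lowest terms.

ABO cross I^A I^B × I^A i → 1/2 A, 1/4 B, 1/4 AB.
So P(type AB) = 1/4 per child.
All 4 independent: (1/4)^4 = 1/256.

1/256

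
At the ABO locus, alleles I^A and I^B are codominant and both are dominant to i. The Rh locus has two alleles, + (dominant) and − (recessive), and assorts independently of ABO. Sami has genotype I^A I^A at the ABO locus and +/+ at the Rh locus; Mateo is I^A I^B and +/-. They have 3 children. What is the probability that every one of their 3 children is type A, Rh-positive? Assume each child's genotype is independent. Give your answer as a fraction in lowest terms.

1/8

ABO cross I^A I^A × I^A I^B → 1/2 A, 1/2 AB.
Rh cross +/+ × +/- → 1 Rh+; so P(type A, Rh-positive) = 1/2 × 1 = 1/2 per child.
All 3 independent: (1/2)^3 = 1/8.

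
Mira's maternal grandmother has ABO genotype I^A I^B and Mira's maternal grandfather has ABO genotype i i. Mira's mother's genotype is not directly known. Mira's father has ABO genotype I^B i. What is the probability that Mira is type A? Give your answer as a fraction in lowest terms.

1/8

Mira's mother's ABO genotype from I^A I^B × i i: 1/2 I^A i, 1/2 I^B i.
Crossing each possibility with the father I^B i and summing P(type A): 1/2·1/4 + 1/2·0 = 1/8.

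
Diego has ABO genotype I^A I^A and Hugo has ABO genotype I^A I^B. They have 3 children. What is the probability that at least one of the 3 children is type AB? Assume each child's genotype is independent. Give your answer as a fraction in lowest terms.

7/8

ABO cross I^A I^A × I^A I^B → 1/2 A, 1/2 AB.
So P(type AB) = 1/2 per child.
P(none) = (1/2)^3 = 1/8; P(at least one) = 1 − 1/8 = 7/8.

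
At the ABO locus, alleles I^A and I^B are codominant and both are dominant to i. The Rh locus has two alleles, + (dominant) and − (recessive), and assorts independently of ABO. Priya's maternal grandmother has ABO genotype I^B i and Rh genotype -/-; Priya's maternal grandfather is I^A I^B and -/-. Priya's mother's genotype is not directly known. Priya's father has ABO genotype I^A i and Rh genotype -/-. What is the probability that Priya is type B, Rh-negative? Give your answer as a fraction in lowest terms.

1/4

Priya's mother's ABO genotype from I^B i × I^A I^B: 1/4 I^A I^B, 1/4 I^A i, 1/4 I^B I^B, 1/4 I^B i.
Crossing each possibility with the father I^A i and summing P(type B): 1/4·1/4 + 1/4·0 + 1/4·1/2 + 1/4·1/4 = 1/4.
Similarly for Rh via the mother's Rh distribution: P(Rh-) = 1.
Independent loci: 1/4 × 1 = 1/4.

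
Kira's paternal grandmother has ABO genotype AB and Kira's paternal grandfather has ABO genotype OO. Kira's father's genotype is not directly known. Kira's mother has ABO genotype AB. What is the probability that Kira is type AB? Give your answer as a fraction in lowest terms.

1/4

Kira's father's ABO genotype from AB × OO: 1/2 AO, 1/2 BO.
Crossing each possibility with the mother AB and summing P(type AB): 1/2·1/4 + 1/2·1/4 = 1/4.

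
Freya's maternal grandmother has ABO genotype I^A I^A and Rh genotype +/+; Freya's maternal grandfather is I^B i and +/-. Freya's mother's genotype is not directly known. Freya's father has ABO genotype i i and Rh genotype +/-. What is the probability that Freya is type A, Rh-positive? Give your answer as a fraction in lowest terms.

Freya's mother's ABO genotype from I^A I^A × I^B i: 1/2 I^A I^B, 1/2 I^A i.
Crossing each possibility with the father i i and summing P(type A): 1/2·1/2 + 1/2·1/2 = 1/2.
Similarly for Rh via the mother's Rh distribution: P(Rh+) = 7/8.
Independent loci: 1/2 × 7/8 = 7/16.

7/16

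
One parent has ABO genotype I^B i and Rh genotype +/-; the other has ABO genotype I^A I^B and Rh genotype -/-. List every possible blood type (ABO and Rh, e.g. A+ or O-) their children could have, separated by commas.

A+, A-, B+, B-, AB+, AB-

Gametes from I^B i × I^A I^B give offspring ABO genotypes I^A I^B, I^A i, I^B I^B, I^B i, i.e. phenotypes A, B, AB.
Rh cross +/- × -/- → phenotypes Rh+, Rh-.
Combining independently: A+, A-, B+, B-, AB+, AB-.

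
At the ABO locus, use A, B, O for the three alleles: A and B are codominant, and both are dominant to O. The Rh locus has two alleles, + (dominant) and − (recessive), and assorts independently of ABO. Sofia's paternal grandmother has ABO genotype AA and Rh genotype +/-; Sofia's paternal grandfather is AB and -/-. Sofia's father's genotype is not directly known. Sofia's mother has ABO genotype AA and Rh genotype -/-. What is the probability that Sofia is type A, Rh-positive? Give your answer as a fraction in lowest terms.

3/16

Sofia's father's ABO genotype from AA × AB: 1/2 AA, 1/2 AB.
Crossing each possibility with the mother AA and summing P(type A): 1/2·1 + 1/2·1/2 = 3/4.
Similarly for Rh via the father's Rh distribution: P(Rh+) = 1/4.
Independent loci: 3/4 × 1/4 = 3/16.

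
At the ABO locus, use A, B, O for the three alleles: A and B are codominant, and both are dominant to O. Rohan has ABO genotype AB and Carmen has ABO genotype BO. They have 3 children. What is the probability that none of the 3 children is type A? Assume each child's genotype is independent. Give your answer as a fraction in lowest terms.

ABO cross AB × BO → 1/4 A, 1/2 B, 1/4 AB.
So P(type A) = 1/4 per child.
P(not type A) = 3/4 for one child; (3/4)^3 = 27/64.

27/64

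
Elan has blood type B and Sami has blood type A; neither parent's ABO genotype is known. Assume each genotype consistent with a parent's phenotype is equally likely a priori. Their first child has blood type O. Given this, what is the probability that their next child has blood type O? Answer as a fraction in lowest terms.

Possible genotypes: Elan ∈ {I^B I^B, I^B i}; Sami ∈ {I^A I^A, I^A i}.
Weight each parental genotype pair by prior × P(type-O child):
  I^B i × I^A i: posterior weight 1; P(next child type O) = 1/4.
Weighted sum = 1/4.

1/4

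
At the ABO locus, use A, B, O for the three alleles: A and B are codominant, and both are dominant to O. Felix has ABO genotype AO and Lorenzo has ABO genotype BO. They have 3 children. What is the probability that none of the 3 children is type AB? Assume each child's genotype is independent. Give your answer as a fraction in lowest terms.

27/64

ABO cross AO × BO → 1/4 O, 1/4 A, 1/4 B, 1/4 AB.
So P(type AB) = 1/4 per child.
P(not type AB) = 3/4 for one child; (3/4)^3 = 27/64.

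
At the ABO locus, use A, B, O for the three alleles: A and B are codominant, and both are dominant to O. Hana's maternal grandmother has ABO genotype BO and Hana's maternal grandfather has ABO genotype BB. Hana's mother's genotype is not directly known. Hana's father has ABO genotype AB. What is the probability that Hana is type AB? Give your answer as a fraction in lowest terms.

3/8

Hana's mother's ABO genotype from BO × BB: 1/2 BB, 1/2 BO.
Crossing each possibility with the father AB and summing P(type AB): 1/2·1/2 + 1/2·1/4 = 3/8.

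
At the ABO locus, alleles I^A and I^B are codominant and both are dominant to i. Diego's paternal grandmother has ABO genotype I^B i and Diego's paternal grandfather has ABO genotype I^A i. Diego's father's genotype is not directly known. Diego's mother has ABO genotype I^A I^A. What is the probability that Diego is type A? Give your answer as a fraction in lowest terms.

3/4

Diego's father's ABO genotype from I^B i × I^A i: 1/4 I^A I^B, 1/4 I^A i, 1/4 I^B i, 1/4 i i.
Crossing each possibility with the mother I^A I^A and summing P(type A): 1/4·1/2 + 1/4·1 + 1/4·1/2 + 1/4·1 = 3/4.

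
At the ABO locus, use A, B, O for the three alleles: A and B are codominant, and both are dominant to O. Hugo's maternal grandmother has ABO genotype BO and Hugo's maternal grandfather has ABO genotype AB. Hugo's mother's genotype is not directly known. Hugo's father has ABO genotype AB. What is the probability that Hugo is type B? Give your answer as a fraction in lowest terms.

Hugo's mother's ABO genotype from BO × AB: 1/4 AB, 1/4 AO, 1/4 BB, 1/4 BO.
Crossing each possibility with the father AB and summing P(type B): 1/4·1/4 + 1/4·1/4 + 1/4·1/2 + 1/4·1/2 = 3/8.

3/8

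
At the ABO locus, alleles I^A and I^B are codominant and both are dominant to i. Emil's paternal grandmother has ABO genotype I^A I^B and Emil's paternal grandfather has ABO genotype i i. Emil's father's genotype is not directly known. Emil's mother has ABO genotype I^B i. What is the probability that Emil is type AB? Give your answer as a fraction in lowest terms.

Emil's father's ABO genotype from I^A I^B × i i: 1/2 I^A i, 1/2 I^B i.
Crossing each possibility with the mother I^B i and summing P(type AB): 1/2·1/4 + 1/2·0 = 1/8.

1/8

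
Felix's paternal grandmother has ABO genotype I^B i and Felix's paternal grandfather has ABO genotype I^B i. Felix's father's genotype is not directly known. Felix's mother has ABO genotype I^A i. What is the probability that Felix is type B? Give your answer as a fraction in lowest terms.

1/4

Felix's father's ABO genotype from I^B i × I^B i: 1/4 I^B I^B, 1/2 I^B i, 1/4 i i.
Crossing each possibility with the mother I^A i and summing P(type B): 1/4·1/2 + 1/2·1/4 + 1/4·0 = 1/4.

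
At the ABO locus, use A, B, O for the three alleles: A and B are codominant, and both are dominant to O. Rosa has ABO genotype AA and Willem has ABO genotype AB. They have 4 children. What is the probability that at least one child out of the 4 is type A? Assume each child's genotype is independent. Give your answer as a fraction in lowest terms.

15/16

ABO cross AA × AB → 1/2 A, 1/2 AB.
So P(type A) = 1/2 per child.
P(none) = (1/2)^4 = 1/16; P(at least one) = 1 − 1/16 = 15/16.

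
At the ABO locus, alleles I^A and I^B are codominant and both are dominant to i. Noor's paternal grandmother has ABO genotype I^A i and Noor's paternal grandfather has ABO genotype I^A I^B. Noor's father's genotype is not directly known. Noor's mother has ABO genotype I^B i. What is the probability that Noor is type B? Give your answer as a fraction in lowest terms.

Noor's father's ABO genotype from I^A i × I^A I^B: 1/4 I^A I^A, 1/4 I^A I^B, 1/4 I^A i, 1/4 I^B i.
Crossing each possibility with the mother I^B i and summing P(type B): 1/4·0 + 1/4·1/2 + 1/4·1/4 + 1/4·3/4 = 3/8.

3/8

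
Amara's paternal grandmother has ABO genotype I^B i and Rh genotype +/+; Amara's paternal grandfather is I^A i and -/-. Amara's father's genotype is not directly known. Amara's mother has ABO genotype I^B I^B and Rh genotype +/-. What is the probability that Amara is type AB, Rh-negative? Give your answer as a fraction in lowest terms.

Amara's father's ABO genotype from I^B i × I^A i: 1/4 I^A I^B, 1/4 I^A i, 1/4 I^B i, 1/4 i i.
Crossing each possibility with the mother I^B I^B and summing P(type AB): 1/4·1/2 + 1/4·1/2 + 1/4·0 + 1/4·0 = 1/4.
Similarly for Rh via the father's Rh distribution: P(Rh-) = 1/4.
Independent loci: 1/4 × 1/4 = 1/16.

1/16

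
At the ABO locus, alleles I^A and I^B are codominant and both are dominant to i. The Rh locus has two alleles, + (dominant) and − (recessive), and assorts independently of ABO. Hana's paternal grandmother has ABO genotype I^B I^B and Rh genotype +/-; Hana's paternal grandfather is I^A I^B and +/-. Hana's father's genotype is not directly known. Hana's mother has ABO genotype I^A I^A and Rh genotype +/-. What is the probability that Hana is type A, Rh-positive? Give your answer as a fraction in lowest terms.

Hana's father's ABO genotype from I^B I^B × I^A I^B: 1/2 I^A I^B, 1/2 I^B I^B.
Crossing each possibility with the mother I^A I^A and summing P(type A): 1/2·1/2 + 1/2·0 = 1/4.
Similarly for Rh via the father's Rh distribution: P(Rh+) = 3/4.
Independent loci: 1/4 × 3/4 = 3/16.

3/16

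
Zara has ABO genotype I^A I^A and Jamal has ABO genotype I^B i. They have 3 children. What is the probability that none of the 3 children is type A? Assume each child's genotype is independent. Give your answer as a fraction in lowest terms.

ABO cross I^A I^A × I^B i → 1/2 A, 1/2 AB.
So P(type A) = 1/2 per child.
P(not type A) = 1/2 for one child; (1/2)^3 = 1/8.

1/8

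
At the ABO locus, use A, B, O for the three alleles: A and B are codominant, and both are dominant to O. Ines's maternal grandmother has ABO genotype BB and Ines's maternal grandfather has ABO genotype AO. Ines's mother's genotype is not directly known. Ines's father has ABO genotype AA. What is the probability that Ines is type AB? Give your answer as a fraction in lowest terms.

1/2

Ines's mother's ABO genotype from BB × AO: 1/2 AB, 1/2 BO.
Crossing each possibility with the father AA and summing P(type AB): 1/2·1/2 + 1/2·1/2 = 1/2.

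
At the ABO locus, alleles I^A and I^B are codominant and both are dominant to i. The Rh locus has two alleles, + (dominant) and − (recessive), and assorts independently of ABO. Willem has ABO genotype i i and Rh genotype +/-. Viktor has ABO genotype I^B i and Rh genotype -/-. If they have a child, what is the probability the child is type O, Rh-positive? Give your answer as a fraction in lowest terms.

1/4

ABO cross i i × I^B i → offspring phenotypes: 1/2 O, 1/2 B.
Rh cross +/- × -/- → 1/2 Rh+, 1/2 Rh-.
Independent loci: P(type O, Rh-positive) = 1/2 × 1/2 = 1/4.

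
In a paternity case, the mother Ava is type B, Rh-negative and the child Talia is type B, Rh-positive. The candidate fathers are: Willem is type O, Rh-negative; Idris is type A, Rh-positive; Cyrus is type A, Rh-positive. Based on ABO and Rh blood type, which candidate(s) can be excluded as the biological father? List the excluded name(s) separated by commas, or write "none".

Willem

A candidate is excluded only if no genotype consistent with his phenotype could produce a type B, Rh-positive child with a type B, Rh-negative mother.
Willem (type O, Rh-): no genotype consistent with that phenotype can produce a type-B Rh+ child with a type-B mother.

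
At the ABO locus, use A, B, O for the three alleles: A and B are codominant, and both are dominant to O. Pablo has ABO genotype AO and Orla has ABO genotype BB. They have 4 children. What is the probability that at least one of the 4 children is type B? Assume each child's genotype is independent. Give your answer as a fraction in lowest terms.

15/16

ABO cross AO × BB → 1/2 B, 1/2 AB.
So P(type B) = 1/2 per child.
P(none) = (1/2)^4 = 1/16; P(at least one) = 1 − 1/16 = 15/16.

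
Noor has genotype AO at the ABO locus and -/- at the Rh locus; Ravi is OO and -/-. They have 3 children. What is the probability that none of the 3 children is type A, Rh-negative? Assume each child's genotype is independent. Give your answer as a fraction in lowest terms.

1/8

ABO cross AO × OO → 1/2 O, 1/2 A.
Rh cross -/- × -/- → 1 Rh-; so P(type A, Rh-negative) = 1/2 × 1 = 1/2 per child.
P(not type A, Rh-negative) = 1/2 for one child; (1/2)^3 = 1/8.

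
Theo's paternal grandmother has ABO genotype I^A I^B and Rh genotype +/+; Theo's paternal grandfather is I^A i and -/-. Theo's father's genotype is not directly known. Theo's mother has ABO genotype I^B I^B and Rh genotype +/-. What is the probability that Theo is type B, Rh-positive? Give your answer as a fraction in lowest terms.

3/8

Theo's father's ABO genotype from I^A I^B × I^A i: 1/4 I^A I^A, 1/4 I^A I^B, 1/4 I^A i, 1/4 I^B i.
Crossing each possibility with the mother I^B I^B and summing P(type B): 1/4·0 + 1/4·1/2 + 1/4·1/2 + 1/4·1 = 1/2.
Similarly for Rh via the father's Rh distribution: P(Rh+) = 3/4.
Independent loci: 1/2 × 3/4 = 3/8.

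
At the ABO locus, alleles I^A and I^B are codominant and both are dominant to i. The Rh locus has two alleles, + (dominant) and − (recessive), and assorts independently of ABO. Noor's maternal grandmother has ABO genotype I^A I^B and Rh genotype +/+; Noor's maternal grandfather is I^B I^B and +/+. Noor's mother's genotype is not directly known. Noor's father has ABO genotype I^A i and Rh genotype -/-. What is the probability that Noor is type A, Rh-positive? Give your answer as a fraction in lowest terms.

Noor's mother's ABO genotype from I^A I^B × I^B I^B: 1/2 I^A I^B, 1/2 I^B I^B.
Crossing each possibility with the father I^A i and summing P(type A): 1/2·1/2 + 1/2·0 = 1/4.
Similarly for Rh via the mother's Rh distribution: P(Rh+) = 1.
Independent loci: 1/4 × 1 = 1/4.

1/4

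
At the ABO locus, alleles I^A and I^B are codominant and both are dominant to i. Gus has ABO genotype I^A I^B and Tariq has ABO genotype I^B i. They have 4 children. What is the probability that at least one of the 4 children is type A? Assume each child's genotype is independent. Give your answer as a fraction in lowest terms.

ABO cross I^A I^B × I^B i → 1/4 A, 1/2 B, 1/4 AB.
So P(type A) = 1/4 per child.
P(none) = (3/4)^4 = 81/256; P(at least one) = 1 − 81/256 = 175/256.

175/256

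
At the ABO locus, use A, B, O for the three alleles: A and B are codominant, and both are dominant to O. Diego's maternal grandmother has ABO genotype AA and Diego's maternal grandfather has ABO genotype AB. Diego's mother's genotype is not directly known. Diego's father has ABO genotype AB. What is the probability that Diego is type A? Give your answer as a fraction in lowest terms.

Diego's mother's ABO genotype from AA × AB: 1/2 AA, 1/2 AB.
Crossing each possibility with the father AB and summing P(type A): 1/2·1/2 + 1/2·1/4 = 3/8.

3/8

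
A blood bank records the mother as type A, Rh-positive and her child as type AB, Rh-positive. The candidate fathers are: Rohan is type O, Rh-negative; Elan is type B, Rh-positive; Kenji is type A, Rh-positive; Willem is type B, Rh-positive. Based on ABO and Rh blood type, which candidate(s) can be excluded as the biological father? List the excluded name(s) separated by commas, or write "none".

Rohan, Kenji

A candidate is excluded only if no genotype consistent with his phenotype could produce a type AB, Rh-positive child with a type A, Rh-positive mother.
Rohan (type O, Rh-): no genotype consistent with that phenotype can produce a type-AB Rh+ child with a type-A mother.
Kenji (type A, Rh+): no genotype consistent with that phenotype can produce a type-AB Rh+ child with a type-A mother.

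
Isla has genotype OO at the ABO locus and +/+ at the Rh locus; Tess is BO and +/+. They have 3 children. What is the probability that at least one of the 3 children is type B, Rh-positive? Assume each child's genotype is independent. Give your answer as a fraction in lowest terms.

ABO cross OO × BO → 1/2 O, 1/2 B.
Rh cross +/+ × +/+ → 1 Rh+; so P(type B, Rh-positive) = 1/2 × 1 = 1/2 per child.
P(none) = (1/2)^3 = 1/8; P(at least one) = 1 − 1/8 = 7/8.

7/8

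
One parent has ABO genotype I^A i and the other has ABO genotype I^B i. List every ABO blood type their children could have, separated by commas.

O, A, B, AB

Gametes from I^A i × I^B i give offspring ABO genotypes I^A I^B, I^A i, I^B i, i i, i.e. phenotypes O, A, B, AB.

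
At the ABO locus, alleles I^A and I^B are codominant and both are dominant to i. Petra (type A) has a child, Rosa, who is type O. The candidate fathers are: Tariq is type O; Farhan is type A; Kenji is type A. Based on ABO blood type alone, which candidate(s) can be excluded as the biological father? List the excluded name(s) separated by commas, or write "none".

A candidate is excluded only if no genotype consistent with his phenotype could produce a type O child with a type A mother.
Every candidate has at least one consistent genotype combination, so none can be excluded.

none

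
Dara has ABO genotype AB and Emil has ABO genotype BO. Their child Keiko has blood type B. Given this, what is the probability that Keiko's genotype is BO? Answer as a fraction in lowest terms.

1/2

Cross AB × BO → 1/4 AB, 1/4 AO, 1/4 BB, 1/4 BO.
Type-B genotypes among offspring: BB (1/4), BO (1/4); total 1/2.
P(BO | type B) = (1/4) / (1/2) = 1/2.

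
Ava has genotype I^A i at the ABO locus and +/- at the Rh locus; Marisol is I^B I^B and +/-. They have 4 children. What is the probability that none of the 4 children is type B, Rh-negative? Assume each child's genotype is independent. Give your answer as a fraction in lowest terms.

2401/4096

ABO cross I^A i × I^B I^B → 1/2 B, 1/2 AB.
Rh cross +/- × +/- → 3/4 Rh+, 1/4 Rh-; so P(type B, Rh-negative) = 1/2 × 1/4 = 1/8 per child.
P(not type B, Rh-negative) = 7/8 for one child; (7/8)^4 = 2401/4096.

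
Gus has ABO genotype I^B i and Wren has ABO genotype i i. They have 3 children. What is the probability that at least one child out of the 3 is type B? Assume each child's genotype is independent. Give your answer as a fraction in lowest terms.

ABO cross I^B i × i i → 1/2 O, 1/2 B.
So P(type B) = 1/2 per child.
P(none) = (1/2)^3 = 1/8; P(at least one) = 1 − 1/8 = 7/8.

7/8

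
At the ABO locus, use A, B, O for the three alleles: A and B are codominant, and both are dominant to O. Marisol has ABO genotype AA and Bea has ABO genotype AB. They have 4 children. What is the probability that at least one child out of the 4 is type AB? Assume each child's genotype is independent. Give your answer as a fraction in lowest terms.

ABO cross AA × AB → 1/2 A, 1/2 AB.
So P(type AB) = 1/2 per child.
P(none) = (1/2)^4 = 1/16; P(at least one) = 1 − 1/16 = 15/16.

15/16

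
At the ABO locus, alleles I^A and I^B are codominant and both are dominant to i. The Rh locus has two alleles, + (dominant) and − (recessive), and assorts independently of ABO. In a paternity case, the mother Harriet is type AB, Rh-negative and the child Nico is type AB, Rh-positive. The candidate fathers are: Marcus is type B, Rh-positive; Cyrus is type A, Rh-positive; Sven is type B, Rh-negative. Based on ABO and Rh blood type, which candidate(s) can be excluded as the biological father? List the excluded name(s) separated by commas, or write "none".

Sven

A candidate is excluded only if no genotype consistent with his phenotype could produce a type AB, Rh-positive child with a type AB, Rh-negative mother.
Sven (type B, Rh-): no genotype consistent with that phenotype can produce a type-AB Rh+ child with a type-AB mother.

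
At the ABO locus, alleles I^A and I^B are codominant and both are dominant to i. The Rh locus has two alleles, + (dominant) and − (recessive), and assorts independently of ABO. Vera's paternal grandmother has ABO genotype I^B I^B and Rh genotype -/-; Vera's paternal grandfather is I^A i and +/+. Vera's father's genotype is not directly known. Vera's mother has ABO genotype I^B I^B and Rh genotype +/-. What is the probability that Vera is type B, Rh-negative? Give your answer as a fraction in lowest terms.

Vera's father's ABO genotype from I^B I^B × I^A i: 1/2 I^A I^B, 1/2 I^B i.
Crossing each possibility with the mother I^B I^B and summing P(type B): 1/2·1/2 + 1/2·1 = 3/4.
Similarly for Rh via the father's Rh distribution: P(Rh-) = 1/4.
Independent loci: 3/4 × 1/4 = 3/16.

3/16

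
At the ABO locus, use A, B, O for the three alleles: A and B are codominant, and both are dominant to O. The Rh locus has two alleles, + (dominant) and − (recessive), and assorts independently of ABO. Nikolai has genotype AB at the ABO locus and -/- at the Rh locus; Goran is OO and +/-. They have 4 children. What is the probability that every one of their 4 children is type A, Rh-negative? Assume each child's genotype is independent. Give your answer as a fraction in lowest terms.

1/256

ABO cross AB × OO → 1/2 A, 1/2 B.
Rh cross -/- × +/- → 1/2 Rh+, 1/2 Rh-; so P(type A, Rh-negative) = 1/2 × 1/2 = 1/4 per child.
All 4 independent: (1/4)^4 = 1/256.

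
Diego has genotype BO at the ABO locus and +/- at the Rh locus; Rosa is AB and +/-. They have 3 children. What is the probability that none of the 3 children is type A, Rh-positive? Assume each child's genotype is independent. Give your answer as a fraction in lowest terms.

ABO cross BO × AB → 1/4 A, 1/2 B, 1/4 AB.
Rh cross +/- × +/- → 3/4 Rh+, 1/4 Rh-; so P(type A, Rh-positive) = 1/4 × 3/4 = 3/16 per child.
P(not type A, Rh-positive) = 13/16 for one child; (13/16)^3 = 2197/4096.

2197/4096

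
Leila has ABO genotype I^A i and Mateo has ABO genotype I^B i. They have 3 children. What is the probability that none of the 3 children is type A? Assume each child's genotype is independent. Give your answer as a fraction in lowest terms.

27/64

ABO cross I^A i × I^B i → 1/4 O, 1/4 A, 1/4 B, 1/4 AB.
So P(type A) = 1/4 per child.
P(not type A) = 3/4 for one child; (3/4)^3 = 27/64.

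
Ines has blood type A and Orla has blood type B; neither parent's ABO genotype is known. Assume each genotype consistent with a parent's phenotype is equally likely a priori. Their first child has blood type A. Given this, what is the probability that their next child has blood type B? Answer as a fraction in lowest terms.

Possible genotypes: Ines ∈ {AA, AO}; Orla ∈ {BB, BO}.
Weight each parental genotype pair by prior × P(type-A child):
  AA × BO: posterior weight 2/3; P(next child type B) = 0.
  AO × BO: posterior weight 1/3; P(next child type B) = 1/4.
Weighted sum = 1/12.

1/12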